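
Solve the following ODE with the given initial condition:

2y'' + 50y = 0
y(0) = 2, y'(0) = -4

General solution: y = C₁cos(5x) + C₂sin(5x)
Complex roots r = ±5i
Applying ICs: C₁ = 2, C₂ = -4/5
Particular solution: y = 2cos(5x) - (4/5)sin(5x)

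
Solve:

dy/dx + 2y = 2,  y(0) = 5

General solution: y = 1 + Ce^(-2x)
Applying y(0) = 5: C = 5 - 1 = 4
Particular solution: y = 1 + 4e^(-2x)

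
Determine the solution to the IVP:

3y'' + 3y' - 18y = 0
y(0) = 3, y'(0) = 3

General solution: y = C₁e^(2x) + C₂e^(-3x)
Applying ICs: C₁ = 12/5, C₂ = 3/5
Particular solution: y = (12/5)e^(2x) + (3/5)e^(-3x)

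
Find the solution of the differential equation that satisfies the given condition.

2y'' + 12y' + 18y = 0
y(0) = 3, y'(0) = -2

General solution: y = (C₁ + C₂x)e^(-3x)
Repeated root r = -3
Applying ICs: C₁ = 3, C₂ = 7
Particular solution: y = (3 + 7x)e^(-3x)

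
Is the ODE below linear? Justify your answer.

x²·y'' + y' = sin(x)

Yes. Linear (y and its derivatives appear to the first power only, no products of y terms)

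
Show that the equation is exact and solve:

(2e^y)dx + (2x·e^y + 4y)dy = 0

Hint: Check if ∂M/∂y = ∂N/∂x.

Verify exactness: ∂M/∂y = ∂N/∂x ✓
Find F(x,y) such that ∂F/∂x = M, ∂F/∂y = N
Solution: 2x·e^y + 2y² = C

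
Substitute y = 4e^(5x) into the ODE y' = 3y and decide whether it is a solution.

Verification:
y = 4e^(5x)
y' = 20e^(5x)
But 3y = 12e^(5x)
y' ≠ 3y — the derivative does not match

No, it is not a solution.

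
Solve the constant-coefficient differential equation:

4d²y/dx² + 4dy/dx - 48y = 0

Characteristic equation: 4r² + 4r - 48 = 0
Divide by 4: r² + r - 12 = 0
Roots: r = 3, -4 (distinct real)
General solution: y = C₁e^(3x) + C₂e^(-4x)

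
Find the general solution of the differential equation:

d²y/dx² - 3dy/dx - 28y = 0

Characteristic equation: r² - 3r - 28 = 0
Roots: r = 7, -4 (distinct real)
General solution: y = C₁e^(7x) + C₂e^(-4x)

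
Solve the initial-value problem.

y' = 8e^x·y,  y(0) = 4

General solution: y = Ce^(8e^x)
Applying IC y(0) = 4:
Particular solution: y = 4e^(8(e^x - 1))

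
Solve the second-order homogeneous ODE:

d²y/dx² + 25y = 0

Characteristic equation: r² + 25 = 0
Roots: r = ±5i (complex conjugates)
General solution: y = C₁cos(5x) + C₂sin(5x)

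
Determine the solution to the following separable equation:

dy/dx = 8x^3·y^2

Separating variables and integrating:
-1/y = 2x^4 + C

General solution: y^-1 = -2x^4 + C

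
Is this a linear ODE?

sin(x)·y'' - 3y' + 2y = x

Yes. Linear (y and its derivatives appear to the first power only, no products of y terms)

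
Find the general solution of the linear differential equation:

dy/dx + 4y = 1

Using integrating factor method:

General solution: y = 1/4 + Ce^(-4x)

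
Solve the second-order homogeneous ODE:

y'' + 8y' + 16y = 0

Characteristic equation: r² + 8r + 16 = 0
Factored: (r + 4)² = 0
Repeated root: r = -4
General solution: y = (C₁ + C₂x)e^(-4x)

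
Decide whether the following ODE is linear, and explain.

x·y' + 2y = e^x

Linear (y and its derivatives appear to the first power only, no products of y terms)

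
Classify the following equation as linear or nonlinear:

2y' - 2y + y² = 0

Nonlinear (y² term)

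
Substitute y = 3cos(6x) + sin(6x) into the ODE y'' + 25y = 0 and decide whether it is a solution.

Verification:
y'' = -108cos(6x) - 36sin(6x)
y'' + 25y ≠ 0 (frequency mismatch: got 36 instead of 25)

No, it is not a solution.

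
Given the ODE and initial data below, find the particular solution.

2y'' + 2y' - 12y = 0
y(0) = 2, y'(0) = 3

General solution: y = C₁e^(2x) + C₂e^(-3x)
Applying ICs: C₁ = 9/5, C₂ = 1/5
Particular solution: y = (9/5)e^(2x) + (1/5)e^(-3x)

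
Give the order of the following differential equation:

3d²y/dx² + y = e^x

The order is 2 (highest derivative is of order 2).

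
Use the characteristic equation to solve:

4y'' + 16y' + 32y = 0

Characteristic equation: 4r² + 16r + 32 = 0
Divide by 4: r² + 4r + 8 = 0
Roots: r = -2 ± 2i (complex conjugates)
General solution: y = e^(-2x)(C₁cos(2x) + C₂sin(2x))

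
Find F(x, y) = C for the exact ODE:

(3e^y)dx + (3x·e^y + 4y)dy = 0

Verify exactness: ∂M/∂y = ∂N/∂x ✓
Find F(x,y) such that ∂F/∂x = M, ∂F/∂y = N
Solution: 3x·e^y + 2y² = C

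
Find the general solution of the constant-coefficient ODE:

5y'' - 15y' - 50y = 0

Characteristic equation: 5r² - 15r - 50 = 0
Divide by 5: r² - 3r - 10 = 0
Roots: r = 5, -2 (distinct real)
General solution: y = C₁e^(5x) + C₂e^(-2x)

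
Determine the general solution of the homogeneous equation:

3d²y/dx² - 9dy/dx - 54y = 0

Characteristic equation: 3r² - 9r - 54 = 0
Divide by 3: r² - 3r - 18 = 0
Roots: r = 6, -3 (distinct real)
General solution: y = C₁e^(6x) + C₂e^(-3x)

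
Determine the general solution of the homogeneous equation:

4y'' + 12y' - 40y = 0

Characteristic equation: 4r² + 12r - 40 = 0
Divide by 4: r² + 3r - 10 = 0
Roots: r = 2, -5 (distinct real)
General solution: y = C₁e^(2x) + C₂e^(-5x)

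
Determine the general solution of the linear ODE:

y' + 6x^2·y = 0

Using integrating factor method:

General solution: y = Ce^(-2x^3)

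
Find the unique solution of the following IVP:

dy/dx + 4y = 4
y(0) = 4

General solution: y = 1 + Ce^(-4x)
Applying y(0) = 4: C = 4 - 1 = 3
Particular solution: y = 1 + 3e^(-4x)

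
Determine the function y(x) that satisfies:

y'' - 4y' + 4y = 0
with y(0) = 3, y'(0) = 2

General solution: y = (C₁ + C₂x)e^(2x)
Repeated root r = 2
Applying ICs: C₁ = 3, C₂ = -4
Particular solution: y = (3 - 4x)e^(2x)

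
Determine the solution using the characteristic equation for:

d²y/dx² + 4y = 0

Characteristic equation: r² + 4 = 0
Roots: r = ±2i (complex conjugates)
General solution: y = C₁cos(2x) + C₂sin(2x)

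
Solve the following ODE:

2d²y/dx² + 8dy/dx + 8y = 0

Characteristic equation: 2r² + 8r + 8 = 0
Divide by 2: r² + 4r + 4 = 0
Factored: (r + 2)² = 0
Repeated root: r = -2
General solution: y = (C₁ + C₂x)e^(-2x)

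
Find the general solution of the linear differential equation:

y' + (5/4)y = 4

Using integrating factor method:

General solution: y = 16/5 + Ce^(-5x/4)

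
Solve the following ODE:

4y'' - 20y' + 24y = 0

Characteristic equation: 4r² - 20r + 24 = 0
Divide by 4: r² - 5r + 6 = 0
Roots: r = 2, 3 (distinct real)
General solution: y = C₁e^(2x) + C₂e^(3x)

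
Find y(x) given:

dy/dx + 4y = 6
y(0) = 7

General solution: y = 3/2 + Ce^(-4x)
Applying y(0) = 7: C = 7 - 3/2 = 11/2
Particular solution: y = 3/2 + (11/2)e^(-4x)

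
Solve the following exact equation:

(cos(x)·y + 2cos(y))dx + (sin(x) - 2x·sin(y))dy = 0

Verify exactness: ∂M/∂y = ∂N/∂x ✓
Find F(x,y) such that ∂F/∂x = M, ∂F/∂y = N
Solution: sin(x)·y + 2x·cos(y) = C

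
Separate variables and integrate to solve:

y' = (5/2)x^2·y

Separating variables and integrating:
ln|y| = 5x^3/6 + C

General solution: y = Ce^(5x^3/6)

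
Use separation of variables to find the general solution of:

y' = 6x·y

Separating variables and integrating:
ln|y| = 3x^2 + C

General solution: y = Ce^(3x^2)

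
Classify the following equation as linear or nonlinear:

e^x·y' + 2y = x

Linear (y and its derivatives appear to the first power only, no products of y terms)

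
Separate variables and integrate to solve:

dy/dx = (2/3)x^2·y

Separating variables and integrating:
ln|y| = 2x^3/9 + C

General solution: y = Ce^(2x^3/9)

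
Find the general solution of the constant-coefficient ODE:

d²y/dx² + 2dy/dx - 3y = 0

Characteristic equation: r² + 2r - 3 = 0
Roots: r = 1, -3 (distinct real)
General solution: y = C₁e^x + C₂e^(-3x)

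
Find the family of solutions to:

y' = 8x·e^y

Separating variables and integrating:
-e^(-y) = 4x² + C

General solution: y = -ln(C - 4x²)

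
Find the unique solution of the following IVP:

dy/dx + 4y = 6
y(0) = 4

General solution: y = 3/2 + Ce^(-4x)
Applying y(0) = 4: C = 4 - 3/2 = 5/2
Particular solution: y = 3/2 + (5/2)e^(-4x)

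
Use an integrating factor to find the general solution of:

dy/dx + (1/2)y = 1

Using integrating factor method:

General solution: y = 2 + Ce^(-x/2)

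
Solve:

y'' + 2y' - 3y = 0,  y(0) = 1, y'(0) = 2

General solution: y = C₁e^x + C₂e^(-3x)
Applying ICs: C₁ = 5/4, C₂ = -1/4
Particular solution: y = (5/4)e^x - (1/4)e^(-3x)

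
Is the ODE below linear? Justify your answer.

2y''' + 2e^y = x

No. Nonlinear (e^y is nonlinear in y)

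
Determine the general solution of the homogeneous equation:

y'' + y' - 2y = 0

Characteristic equation: r² + r - 2 = 0
Roots: r = 1, -2 (distinct real)
General solution: y = C₁e^x + C₂e^(-2x)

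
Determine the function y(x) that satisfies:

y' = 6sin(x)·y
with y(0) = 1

General solution: y = Ce^(-6cos(x))
Applying IC y(0) = 1:
Particular solution: y = e^(6(1-cos(x)))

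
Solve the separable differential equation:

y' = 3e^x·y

Separating variables and integrating:
ln|y| = 3e^x + C

General solution: y = Ce^(3e^x)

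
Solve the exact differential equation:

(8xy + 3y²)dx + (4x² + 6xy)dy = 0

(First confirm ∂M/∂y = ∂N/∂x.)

Verify exactness: ∂M/∂y = ∂N/∂x ✓
Find F(x,y) such that ∂F/∂x = M, ∂F/∂y = N
Solution: 4x²y + 3xy² = C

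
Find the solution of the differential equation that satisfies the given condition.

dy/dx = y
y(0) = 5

General solution: y = Ce^x
Applying IC y(0) = 5:
Particular solution: y = 5e^x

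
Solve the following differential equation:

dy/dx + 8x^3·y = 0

Using integrating factor method:

General solution: y = Ce^(-2x^4)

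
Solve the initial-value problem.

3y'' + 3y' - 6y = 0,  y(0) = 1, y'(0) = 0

General solution: y = C₁e^x + C₂e^(-2x)
Applying ICs: C₁ = 2/3, C₂ = 1/3
Particular solution: y = (2/3)e^x + (1/3)e^(-2x)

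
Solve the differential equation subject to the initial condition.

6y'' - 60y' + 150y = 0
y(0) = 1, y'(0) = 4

General solution: y = (C₁ + C₂x)e^(5x)
Repeated root r = 5
Applying ICs: C₁ = 1, C₂ = -1
Particular solution: y = (1 - x)e^(5x)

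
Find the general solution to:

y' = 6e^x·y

Separating variables and integrating:
ln|y| = 6e^x + C

General solution: y = Ce^(6e^x)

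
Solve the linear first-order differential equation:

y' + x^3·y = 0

Using integrating factor method:

General solution: y = Ce^(-x^4/4)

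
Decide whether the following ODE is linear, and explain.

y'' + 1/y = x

Nonlinear (1/y term)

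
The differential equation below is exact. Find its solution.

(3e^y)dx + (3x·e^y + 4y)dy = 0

Verify exactness: ∂M/∂y = ∂N/∂x ✓
Find F(x,y) such that ∂F/∂x = M, ∂F/∂y = N
Solution: 3x·e^y + 2y² = C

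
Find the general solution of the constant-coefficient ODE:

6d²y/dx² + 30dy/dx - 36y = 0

Characteristic equation: 6r² + 30r - 36 = 0
Divide by 6: r² + 5r - 6 = 0
Roots: r = 1, -6 (distinct real)
General solution: y = C₁e^x + C₂e^(-6x)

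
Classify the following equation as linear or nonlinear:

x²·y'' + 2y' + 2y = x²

Linear (y and its derivatives appear to the first power only, no products of y terms)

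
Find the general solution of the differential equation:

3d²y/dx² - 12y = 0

Characteristic equation: 3r² - 12 = 0
Divide by 3: r² - 4 = 0
Roots: r = 2, -2 (distinct real)
General solution: y = C₁e^(2x) + C₂e^(-2x)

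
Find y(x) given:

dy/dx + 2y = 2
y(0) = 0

General solution: y = 1 + Ce^(-2x)
Applying y(0) = 0: C = 0 - 1 = -1
Particular solution: y = 1 - e^(-2x)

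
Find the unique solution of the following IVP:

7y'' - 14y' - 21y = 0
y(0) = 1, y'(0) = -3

General solution: y = C₁e^(3x) + C₂e^(-x)
Applying ICs: C₁ = -1/2, C₂ = 3/2
Particular solution: y = -(1/2)e^(3x) + (3/2)e^(-x)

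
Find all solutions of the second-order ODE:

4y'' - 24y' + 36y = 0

Characteristic equation: 4r² - 24r + 36 = 0
Divide by 4: r² - 6r + 9 = 0
Factored: (r - 3)² = 0
Repeated root: r = 3
General solution: y = (C₁ + C₂x)e^(3x)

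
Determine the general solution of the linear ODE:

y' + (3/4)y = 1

Using integrating factor method:

General solution: y = 4/3 + Ce^(-3x/4)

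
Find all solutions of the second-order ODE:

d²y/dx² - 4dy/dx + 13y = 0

Characteristic equation: r² - 4r + 13 = 0
Roots: r = 2 ± 3i (complex conjugates)
General solution: y = e^(2x)(C₁cos(3x) + C₂sin(3x))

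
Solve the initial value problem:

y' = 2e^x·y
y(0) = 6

General solution: y = Ce^(2e^x)
Applying IC y(0) = 6:
Particular solution: y = 6e^(2(e^x - 1))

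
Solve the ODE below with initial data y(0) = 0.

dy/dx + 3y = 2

General solution: y = 2/3 + Ce^(-3x)
Applying y(0) = 0: C = 0 - 2/3 = -2/3
Particular solution: y = 2/3 - (2/3)e^(-3x)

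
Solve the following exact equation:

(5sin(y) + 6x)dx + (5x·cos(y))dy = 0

Verify exactness: ∂M/∂y = ∂N/∂x ✓
Find F(x,y) such that ∂F/∂x = M, ∂F/∂y = N
Solution: 5x·sin(y) + 3x² = C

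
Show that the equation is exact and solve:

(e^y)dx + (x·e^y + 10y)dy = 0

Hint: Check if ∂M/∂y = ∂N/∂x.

Verify exactness: ∂M/∂y = ∂N/∂x ✓
Find F(x,y) such that ∂F/∂x = M, ∂F/∂y = N
Solution: x·e^y + 5y² = C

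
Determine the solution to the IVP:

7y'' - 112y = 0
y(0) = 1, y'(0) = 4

General solution: y = C₁e^(4x) + C₂e^(-4x)
Applying ICs: C₁ = 1, C₂ = 0
Particular solution: y = e^(4x)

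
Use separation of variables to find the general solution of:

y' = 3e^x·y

Separating variables and integrating:
ln|y| = 3e^x + C

General solution: y = Ce^(3e^x)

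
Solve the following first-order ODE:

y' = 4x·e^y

Separating variables and integrating:
-e^(-y) = 2x² + C

General solution: y = -ln(C - 2x²)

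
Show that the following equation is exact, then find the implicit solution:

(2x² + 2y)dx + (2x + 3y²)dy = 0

Verify exactness: ∂M/∂y = ∂N/∂x ✓
Find F(x,y) such that ∂F/∂x = M, ∂F/∂y = N
Solution: 2x³/3 + 2xy + y³ = C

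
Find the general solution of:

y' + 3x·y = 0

Using integrating factor method:

General solution: y = Ce^(-3x^2/2)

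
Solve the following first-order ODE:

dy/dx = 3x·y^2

Separating variables and integrating:
-1/y = 3x^2/2 + C

General solution: y^-1 = (-3/2)x^2 + C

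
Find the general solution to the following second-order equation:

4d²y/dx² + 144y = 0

Characteristic equation: 4r² + 144 = 0
Divide by 4: r² + 36 = 0
Roots: r = ±6i (complex conjugates)
General solution: y = C₁cos(6x) + C₂sin(6x)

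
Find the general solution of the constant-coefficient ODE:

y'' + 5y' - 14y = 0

Characteristic equation: r² + 5r - 14 = 0
Roots: r = 2, -7 (distinct real)
General solution: y = C₁e^(2x) + C₂e^(-7x)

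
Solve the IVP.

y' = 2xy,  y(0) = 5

General solution: y = Ce^(x²)
Applying IC y(0) = 5:
Particular solution: y = 5e^(x²)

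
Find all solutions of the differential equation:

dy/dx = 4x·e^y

Separating variables and integrating:
-e^(-y) = 2x² + C

General solution: y = -ln(C - 2x²)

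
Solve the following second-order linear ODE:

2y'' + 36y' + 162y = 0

Characteristic equation: 2r² + 36r + 162 = 0
Divide by 2: r² + 18r + 81 = 0
Factored: (r + 9)² = 0
Repeated root: r = -9
General solution: y = (C₁ + C₂x)e^(-9x)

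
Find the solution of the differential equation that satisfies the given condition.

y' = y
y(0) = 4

General solution: y = Ce^x
Applying IC y(0) = 4:
Particular solution: y = 4e^x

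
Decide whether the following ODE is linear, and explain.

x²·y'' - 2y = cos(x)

Linear (y and its derivatives appear to the first power only, no products of y terms)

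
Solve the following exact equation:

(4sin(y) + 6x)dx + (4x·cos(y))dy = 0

Verify exactness: ∂M/∂y = ∂N/∂x ✓
Find F(x,y) such that ∂F/∂x = M, ∂F/∂y = N
Solution: 4x·sin(y) + 3x² = C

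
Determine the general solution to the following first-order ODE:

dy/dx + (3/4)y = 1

Using integrating factor method:

General solution: y = 4/3 + Ce^(-3x/4)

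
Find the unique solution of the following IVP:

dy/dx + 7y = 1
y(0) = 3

General solution: y = 1/7 + Ce^(-7x)
Applying y(0) = 3: C = 3 - 1/7 = 20/7
Particular solution: y = 1/7 + (20/7)e^(-7x)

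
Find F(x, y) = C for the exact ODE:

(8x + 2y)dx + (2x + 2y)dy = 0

Verify exactness: ∂M/∂y = ∂N/∂x ✓
Find F(x,y) such that ∂F/∂x = M, ∂F/∂y = N
Solution: 4x² + 2xy + y² = C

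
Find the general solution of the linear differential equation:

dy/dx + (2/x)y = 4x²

Using integrating factor method:

General solution: y = (4/5)x^3 + Cx^(-2)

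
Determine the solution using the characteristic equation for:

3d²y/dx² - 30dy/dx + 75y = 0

Characteristic equation: 3r² - 30r + 75 = 0
Divide by 3: r² - 10r + 25 = 0
Factored: (r - 5)² = 0
Repeated root: r = 5
General solution: y = (C₁ + C₂x)e^(5x)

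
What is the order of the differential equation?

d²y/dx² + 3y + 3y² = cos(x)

The order is 2 (highest derivative is of order 2).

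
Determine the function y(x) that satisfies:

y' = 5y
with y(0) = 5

General solution: y = Ce^(5x)
Applying IC y(0) = 5:
Particular solution: y = 5e^(5x)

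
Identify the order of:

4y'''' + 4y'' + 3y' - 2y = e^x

The order is 4 (highest derivative is of order 4).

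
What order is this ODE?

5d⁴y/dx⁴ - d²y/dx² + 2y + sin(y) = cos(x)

The order is 4 (highest derivative is of order 4).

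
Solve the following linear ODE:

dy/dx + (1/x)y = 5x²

Using integrating factor method:

General solution: y = (5/4)x^3 + C/x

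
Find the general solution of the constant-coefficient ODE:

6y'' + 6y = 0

Characteristic equation: 6r² + 6 = 0
Divide by 6: r² + 1 = 0
Roots: r = ±i (complex conjugates)
General solution: y = C₁cos(x) + C₂sin(x)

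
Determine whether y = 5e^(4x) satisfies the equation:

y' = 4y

Verification:
y = 5e^(4x)
y' = 20e^(4x)
4y = 20e^(4x)
y' = 4y ✓

Yes, it is a solution.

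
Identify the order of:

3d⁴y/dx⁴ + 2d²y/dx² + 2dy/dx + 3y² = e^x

The order is 4 (highest derivative is of order 4).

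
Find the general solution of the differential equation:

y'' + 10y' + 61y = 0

Characteristic equation: r² + 10r + 61 = 0
Roots: r = -5 ± 6i (complex conjugates)
General solution: y = e^(-5x)(C₁cos(6x) + C₂sin(6x))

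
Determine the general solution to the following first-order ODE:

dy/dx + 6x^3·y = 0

Using integrating factor method:

General solution: y = Ce^(-3x^4/2)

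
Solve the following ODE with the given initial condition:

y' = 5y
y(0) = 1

General solution: y = Ce^(5x)
Applying IC y(0) = 1:
Particular solution: y = e^(5x)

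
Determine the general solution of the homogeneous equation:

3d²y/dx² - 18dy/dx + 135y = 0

Characteristic equation: 3r² - 18r + 135 = 0
Divide by 3: r² - 6r + 45 = 0
Roots: r = 3 ± 6i (complex conjugates)
General solution: y = e^(3x)(C₁cos(6x) + C₂sin(6x))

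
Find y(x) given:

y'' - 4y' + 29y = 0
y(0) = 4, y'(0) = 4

General solution: y = e^(2x)(C₁cos(5x) + C₂sin(5x))
Complex roots r = 2 ± 5i
Applying ICs: C₁ = 4, C₂ = -4/5
Particular solution: y = e^(2x)(4cos(5x) - (4/5)sin(5x))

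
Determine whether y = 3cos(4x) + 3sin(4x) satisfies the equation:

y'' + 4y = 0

Verification:
y'' = -48cos(4x) - 48sin(4x)
y'' + 4y ≠ 0 (frequency mismatch: got 16 instead of 4)

No, it is not a solution.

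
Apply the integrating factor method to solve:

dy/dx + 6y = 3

Using integrating factor method:

General solution: y = 1/2 + Ce^(-6x)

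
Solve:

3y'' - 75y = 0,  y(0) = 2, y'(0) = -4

General solution: y = C₁e^(5x) + C₂e^(-5x)
Applying ICs: C₁ = 3/5, C₂ = 7/5
Particular solution: y = (3/5)e^(5x) + (7/5)e^(-5x)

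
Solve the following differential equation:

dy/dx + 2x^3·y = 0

Using integrating factor method:

General solution: y = Ce^(-x^4/2)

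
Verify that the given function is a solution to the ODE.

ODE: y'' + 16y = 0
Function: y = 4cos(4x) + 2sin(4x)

Verification:
y'' = -64cos(4x) - 32sin(4x)
y'' + 16y = 0 ✓

Yes, it is a solution.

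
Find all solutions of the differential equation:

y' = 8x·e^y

Separating variables and integrating:
-e^(-y) = 4x² + C

General solution: y = -ln(C - 4x²)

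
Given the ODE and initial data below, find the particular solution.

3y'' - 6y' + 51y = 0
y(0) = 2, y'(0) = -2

General solution: y = e^x(C₁cos(4x) + C₂sin(4x))
Complex roots r = 1 ± 4i
Applying ICs: C₁ = 2, C₂ = -1
Particular solution: y = e^x(2cos(4x) - sin(4x))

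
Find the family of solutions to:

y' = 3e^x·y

Separating variables and integrating:
ln|y| = 3e^x + C

General solution: y = Ce^(3e^x)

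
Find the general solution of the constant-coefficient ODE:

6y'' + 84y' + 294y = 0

Characteristic equation: 6r² + 84r + 294 = 0
Divide by 6: r² + 14r + 49 = 0
Factored: (r + 7)² = 0
Repeated root: r = -7
General solution: y = (C₁ + C₂x)e^(-7x)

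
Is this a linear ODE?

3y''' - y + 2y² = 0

No. Nonlinear (y² term)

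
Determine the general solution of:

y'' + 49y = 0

Characteristic equation: r² + 49 = 0
Roots: r = ±7i (complex conjugates)
General solution: y = C₁cos(7x) + C₂sin(7x)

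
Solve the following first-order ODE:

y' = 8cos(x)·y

Separating variables and integrating:
ln|y| = 8sin(x) + C

General solution: y = Ce^(8sin(x))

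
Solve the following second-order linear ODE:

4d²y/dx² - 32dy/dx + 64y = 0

Characteristic equation: 4r² - 32r + 64 = 0
Divide by 4: r² - 8r + 16 = 0
Factored: (r - 4)² = 0
Repeated root: r = 4
General solution: y = (C₁ + C₂x)e^(4x)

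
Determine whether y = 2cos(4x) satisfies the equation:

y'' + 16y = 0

Verification:
y'' = -32cos(4x)
y'' + 16y = 0 ✓

Yes, it is a solution.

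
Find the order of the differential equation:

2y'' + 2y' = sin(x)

The order is 2 (highest derivative is of order 2).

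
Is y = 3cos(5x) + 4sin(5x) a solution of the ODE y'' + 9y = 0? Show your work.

Verification:
y'' = -75cos(5x) - 100sin(5x)
y'' + 9y ≠ 0 (frequency mismatch: got 25 instead of 9)

No, it is not a solution.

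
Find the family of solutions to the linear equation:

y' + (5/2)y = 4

Using integrating factor method:

General solution: y = 8/5 + Ce^(-5x/2)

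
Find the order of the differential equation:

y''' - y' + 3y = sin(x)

The order is 3 (highest derivative is of order 3).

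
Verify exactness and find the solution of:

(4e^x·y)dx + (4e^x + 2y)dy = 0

Verify exactness: ∂M/∂y = ∂N/∂x ✓
Find F(x,y) such that ∂F/∂x = M, ∂F/∂y = N
Solution: 4e^x·y + y² = C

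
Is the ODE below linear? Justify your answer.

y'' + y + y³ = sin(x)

No. Nonlinear (y³ term)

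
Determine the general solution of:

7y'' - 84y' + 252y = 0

Characteristic equation: 7r² - 84r + 252 = 0
Divide by 7: r² - 12r + 36 = 0
Factored: (r - 6)² = 0
Repeated root: r = 6
General solution: y = (C₁ + C₂x)e^(6x)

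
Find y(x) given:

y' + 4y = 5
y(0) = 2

General solution: y = 5/4 + Ce^(-4x)
Applying y(0) = 2: C = 2 - 5/4 = 3/4
Particular solution: y = 5/4 + (3/4)e^(-4x)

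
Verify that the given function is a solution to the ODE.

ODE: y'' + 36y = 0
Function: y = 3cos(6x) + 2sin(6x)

Verification:
y'' = -108cos(6x) - 72sin(6x)
y'' + 36y = 0 ✓

Yes, it is a solution.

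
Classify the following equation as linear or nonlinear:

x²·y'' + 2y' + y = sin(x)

Linear (y and its derivatives appear to the first power only, no products of y terms)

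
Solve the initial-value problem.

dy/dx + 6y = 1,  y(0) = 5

General solution: y = 1/6 + Ce^(-6x)
Applying y(0) = 5: C = 5 - 1/6 = 29/6
Particular solution: y = 1/6 + (29/6)e^(-6x)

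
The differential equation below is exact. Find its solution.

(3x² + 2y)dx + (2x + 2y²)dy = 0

Verify exactness: ∂M/∂y = ∂N/∂x ✓
Find F(x,y) such that ∂F/∂x = M, ∂F/∂y = N
Solution: x³ + 2xy + 2y³/3 = C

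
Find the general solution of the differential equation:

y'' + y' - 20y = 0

Characteristic equation: r² + r - 20 = 0
Roots: r = 4, -5 (distinct real)
General solution: y = C₁e^(4x) + C₂e^(-5x)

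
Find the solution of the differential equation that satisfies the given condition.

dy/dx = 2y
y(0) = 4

General solution: y = Ce^(2x)
Applying IC y(0) = 4:
Particular solution: y = 4e^(2x)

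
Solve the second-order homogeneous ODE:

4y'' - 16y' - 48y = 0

Characteristic equation: 4r² - 16r - 48 = 0
Divide by 4: r² - 4r - 12 = 0
Roots: r = 6, -2 (distinct real)
General solution: y = C₁e^(6x) + C₂e^(-2x)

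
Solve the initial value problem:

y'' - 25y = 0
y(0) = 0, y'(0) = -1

General solution: y = C₁e^(5x) + C₂e^(-5x)
Applying ICs: C₁ = -1/10, C₂ = 1/10
Particular solution: y = -(1/10)e^(5x) + (1/10)e^(-5x)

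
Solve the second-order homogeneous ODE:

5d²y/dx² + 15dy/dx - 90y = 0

Characteristic equation: 5r² + 15r - 90 = 0
Divide by 5: r² + 3r - 18 = 0
Roots: r = 3, -6 (distinct real)
General solution: y = C₁e^(3x) + C₂e^(-6x)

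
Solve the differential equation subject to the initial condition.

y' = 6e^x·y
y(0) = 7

General solution: y = Ce^(6e^x)
Applying IC y(0) = 7:
Particular solution: y = 7e^(6(e^x - 1))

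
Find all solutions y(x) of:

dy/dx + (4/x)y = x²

Using integrating factor method:

General solution: y = (1/7)x^3 + Cx^(-4)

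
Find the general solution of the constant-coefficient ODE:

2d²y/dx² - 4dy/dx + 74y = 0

Characteristic equation: 2r² - 4r + 74 = 0
Divide by 2: r² - 2r + 37 = 0
Roots: r = 1 ± 6i (complex conjugates)
General solution: y = e^x(C₁cos(6x) + C₂sin(6x))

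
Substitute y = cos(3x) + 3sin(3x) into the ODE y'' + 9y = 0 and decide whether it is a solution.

Verification:
y'' = -9cos(3x) - 27sin(3x)
y'' + 9y = 0 ✓

Yes, it is a solution.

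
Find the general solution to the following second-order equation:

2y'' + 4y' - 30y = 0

Characteristic equation: 2r² + 4r - 30 = 0
Divide by 2: r² + 2r - 15 = 0
Roots: r = 3, -5 (distinct real)
General solution: y = C₁e^(3x) + C₂e^(-5x)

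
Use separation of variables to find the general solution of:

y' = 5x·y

Separating variables and integrating:
ln|y| = 5x^2/2 + C

General solution: y = Ce^(5x^2/2)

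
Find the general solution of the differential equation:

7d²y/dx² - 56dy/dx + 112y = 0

Characteristic equation: 7r² - 56r + 112 = 0
Divide by 7: r² - 8r + 16 = 0
Factored: (r - 4)² = 0
Repeated root: r = 4
General solution: y = (C₁ + C₂x)e^(4x)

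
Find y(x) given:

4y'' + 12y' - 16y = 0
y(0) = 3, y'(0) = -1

General solution: y = C₁e^x + C₂e^(-4x)
Applying ICs: C₁ = 11/5, C₂ = 4/5
Particular solution: y = (11/5)e^x + (4/5)e^(-4x)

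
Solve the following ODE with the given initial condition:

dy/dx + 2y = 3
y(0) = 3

General solution: y = 3/2 + Ce^(-2x)
Applying y(0) = 3: C = 3 - 3/2 = 3/2
Particular solution: y = 3/2 + (3/2)e^(-2x)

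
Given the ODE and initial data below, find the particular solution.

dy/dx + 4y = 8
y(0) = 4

General solution: y = 2 + Ce^(-4x)
Applying y(0) = 4: C = 4 - 2 = 2
Particular solution: y = 2 + 2e^(-4x)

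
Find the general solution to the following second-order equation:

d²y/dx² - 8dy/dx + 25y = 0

Characteristic equation: r² - 8r + 25 = 0
Roots: r = 4 ± 3i (complex conjugates)
General solution: y = e^(4x)(C₁cos(3x) + C₂sin(3x))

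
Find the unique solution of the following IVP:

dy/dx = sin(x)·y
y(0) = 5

General solution: y = Ce^(-cos(x))
Applying IC y(0) = 5:
Particular solution: y = 5e^(1-cos(x))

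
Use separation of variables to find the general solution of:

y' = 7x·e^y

Separating variables and integrating:
-e^(-y) = 7x²/2 + C

General solution: y = -ln(C - 7x²/2)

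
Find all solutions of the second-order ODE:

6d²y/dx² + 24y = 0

Characteristic equation: 6r² + 24 = 0
Divide by 6: r² + 4 = 0
Roots: r = ±2i (complex conjugates)
General solution: y = C₁cos(2x) + C₂sin(2x)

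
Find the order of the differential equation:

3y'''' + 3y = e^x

The order is 4 (highest derivative is of order 4).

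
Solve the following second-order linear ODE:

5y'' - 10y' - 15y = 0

Characteristic equation: 5r² - 10r - 15 = 0
Divide by 5: r² - 2r - 3 = 0
Roots: r = 3, -1 (distinct real)
General solution: y = C₁e^(3x) + C₂e^(-x)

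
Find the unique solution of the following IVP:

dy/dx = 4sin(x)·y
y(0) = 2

General solution: y = Ce^(-4cos(x))
Applying IC y(0) = 2:
Particular solution: y = 2e^(4(1-cos(x)))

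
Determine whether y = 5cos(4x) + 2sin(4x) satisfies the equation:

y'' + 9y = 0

Verification:
y'' = -80cos(4x) - 32sin(4x)
y'' + 9y ≠ 0 (frequency mismatch: got 16 instead of 9)

No, it is not a solution.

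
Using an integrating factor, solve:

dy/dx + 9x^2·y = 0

Using integrating factor method:

General solution: y = Ce^(-3x^3)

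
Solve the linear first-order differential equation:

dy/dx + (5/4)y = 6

Using integrating factor method:

General solution: y = 24/5 + Ce^(-5x/4)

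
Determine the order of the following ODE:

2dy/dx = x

The order is 1 (highest derivative is of order 1).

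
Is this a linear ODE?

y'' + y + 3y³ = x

No. Nonlinear (y³ term)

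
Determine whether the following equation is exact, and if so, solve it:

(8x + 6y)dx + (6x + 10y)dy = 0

Verify exactness: ∂M/∂y = ∂N/∂x ✓
Find F(x,y) such that ∂F/∂x = M, ∂F/∂y = N
Solution: 4x² + 6xy + 5y² = C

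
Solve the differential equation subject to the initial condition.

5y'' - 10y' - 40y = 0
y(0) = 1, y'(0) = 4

General solution: y = C₁e^(4x) + C₂e^(-2x)
Applying ICs: C₁ = 1, C₂ = 0
Particular solution: y = e^(4x)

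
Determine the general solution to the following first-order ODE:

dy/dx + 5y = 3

Using integrating factor method:

General solution: y = 3/5 + Ce^(-5x)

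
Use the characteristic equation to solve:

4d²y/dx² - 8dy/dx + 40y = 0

Characteristic equation: 4r² - 8r + 40 = 0
Divide by 4: r² - 2r + 10 = 0
Roots: r = 1 ± 3i (complex conjugates)
General solution: y = e^x(C₁cos(3x) + C₂sin(3x))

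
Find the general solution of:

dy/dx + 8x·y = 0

Using integrating factor method:

General solution: y = Ce^(-4x^2)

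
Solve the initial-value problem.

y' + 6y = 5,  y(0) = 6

General solution: y = 5/6 + Ce^(-6x)
Applying y(0) = 6: C = 6 - 5/6 = 31/6
Particular solution: y = 5/6 + (31/6)e^(-6x)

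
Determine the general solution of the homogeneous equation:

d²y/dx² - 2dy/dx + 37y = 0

Characteristic equation: r² - 2r + 37 = 0
Roots: r = 1 ± 6i (complex conjugates)
General solution: y = e^x(C₁cos(6x) + C₂sin(6x))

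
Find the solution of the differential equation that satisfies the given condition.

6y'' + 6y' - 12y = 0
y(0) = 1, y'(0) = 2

General solution: y = C₁e^x + C₂e^(-2x)
Applying ICs: C₁ = 4/3, C₂ = -1/3
Particular solution: y = (4/3)e^x - (1/3)e^(-2x)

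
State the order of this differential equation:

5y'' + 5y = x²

The order is 2 (highest derivative is of order 2).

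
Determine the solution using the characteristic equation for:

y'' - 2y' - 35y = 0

Characteristic equation: r² - 2r - 35 = 0
Roots: r = 7, -5 (distinct real)
General solution: y = C₁e^(7x) + C₂e^(-5x)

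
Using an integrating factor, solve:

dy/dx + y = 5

Using integrating factor method:

General solution: y = 5 + Ce^(-x)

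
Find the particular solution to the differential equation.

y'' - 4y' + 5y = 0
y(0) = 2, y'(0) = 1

General solution: y = e^(2x)(C₁cos(x) + C₂sin(x))
Complex roots r = 2 ± i
Applying ICs: C₁ = 2, C₂ = -3
Particular solution: y = e^(2x)(2cos(x) - 3sin(x))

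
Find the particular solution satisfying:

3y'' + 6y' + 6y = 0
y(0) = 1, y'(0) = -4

General solution: y = e^(-x)(C₁cos(x) + C₂sin(x))
Complex roots r = -1 ± i
Applying ICs: C₁ = 1, C₂ = -3
Particular solution: y = e^(-x)(cos(x) - 3sin(x))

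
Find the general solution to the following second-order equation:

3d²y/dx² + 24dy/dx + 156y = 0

Characteristic equation: 3r² + 24r + 156 = 0
Divide by 3: r² + 8r + 52 = 0
Roots: r = -4 ± 6i (complex conjugates)
General solution: y = e^(-4x)(C₁cos(6x) + C₂sin(6x))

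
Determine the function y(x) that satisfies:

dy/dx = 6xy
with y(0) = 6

General solution: y = Ce^(3x²)
Applying IC y(0) = 6:
Particular solution: y = 6e^(3x²)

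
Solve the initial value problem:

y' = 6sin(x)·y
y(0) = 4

General solution: y = Ce^(-6cos(x))
Applying IC y(0) = 4:
Particular solution: y = 4e^(6(1-cos(x)))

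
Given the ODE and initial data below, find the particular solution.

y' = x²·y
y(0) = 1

General solution: y = Ce^(x³/3)
Applying IC y(0) = 1:
Particular solution: y = e^(x³/3)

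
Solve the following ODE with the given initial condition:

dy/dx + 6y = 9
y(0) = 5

General solution: y = 3/2 + Ce^(-6x)
Applying y(0) = 5: C = 5 - 3/2 = 7/2
Particular solution: y = 3/2 + (7/2)e^(-6x)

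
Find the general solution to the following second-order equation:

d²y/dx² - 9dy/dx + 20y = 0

Characteristic equation: r² - 9r + 20 = 0
Roots: r = 5, 4 (distinct real)
General solution: y = C₁e^(5x) + C₂e^(4x)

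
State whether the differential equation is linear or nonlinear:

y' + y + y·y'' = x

Nonlinear (y·y'' term)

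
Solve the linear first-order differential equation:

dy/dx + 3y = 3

Using integrating factor method:

General solution: y = 1 + Ce^(-3x)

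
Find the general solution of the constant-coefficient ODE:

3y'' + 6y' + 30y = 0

Characteristic equation: 3r² + 6r + 30 = 0
Divide by 3: r² + 2r + 10 = 0
Roots: r = -1 ± 3i (complex conjugates)
General solution: y = e^(-x)(C₁cos(3x) + C₂sin(3x))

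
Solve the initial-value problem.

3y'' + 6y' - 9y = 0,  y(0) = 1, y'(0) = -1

General solution: y = C₁e^x + C₂e^(-3x)
Applying ICs: C₁ = 1/2, C₂ = 1/2
Particular solution: y = (1/2)e^x + (1/2)e^(-3x)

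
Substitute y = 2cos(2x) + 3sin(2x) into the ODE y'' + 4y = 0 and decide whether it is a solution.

Verification:
y'' = -8cos(2x) - 12sin(2x)
y'' + 4y = 0 ✓

Yes, it is a solution.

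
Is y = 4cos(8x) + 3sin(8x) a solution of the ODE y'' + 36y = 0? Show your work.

Verification:
y'' = -256cos(8x) - 192sin(8x)
y'' + 36y ≠ 0 (frequency mismatch: got 64 instead of 36)

No, it is not a solution.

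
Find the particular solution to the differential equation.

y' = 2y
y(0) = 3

General solution: y = Ce^(2x)
Applying IC y(0) = 3:
Particular solution: y = 3e^(2x)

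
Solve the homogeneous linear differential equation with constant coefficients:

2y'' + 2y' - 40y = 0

Characteristic equation: 2r² + 2r - 40 = 0
Divide by 2: r² + r - 20 = 0
Roots: r = 4, -5 (distinct real)
General solution: y = C₁e^(4x) + C₂e^(-5x)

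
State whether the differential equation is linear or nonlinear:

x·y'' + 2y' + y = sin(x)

Linear (y and its derivatives appear to the first power only, no products of y terms)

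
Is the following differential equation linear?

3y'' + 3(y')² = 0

No. Nonlinear ((y')² term)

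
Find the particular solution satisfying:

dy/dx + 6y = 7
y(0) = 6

General solution: y = 7/6 + Ce^(-6x)
Applying y(0) = 6: C = 6 - 7/6 = 29/6
Particular solution: y = 7/6 + (29/6)e^(-6x)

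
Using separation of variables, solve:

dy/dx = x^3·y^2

Separating variables and integrating:
-1/y = x^4/4 + C

General solution: y^-1 = (-1/4)x^4 + C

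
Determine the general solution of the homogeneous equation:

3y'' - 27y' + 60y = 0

Characteristic equation: 3r² - 27r + 60 = 0
Divide by 3: r² - 9r + 20 = 0
Roots: r = 5, 4 (distinct real)
General solution: y = C₁e^(5x) + C₂e^(4x)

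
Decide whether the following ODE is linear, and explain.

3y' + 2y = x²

Linear (y and its derivatives appear to the first power only, no products of y terms)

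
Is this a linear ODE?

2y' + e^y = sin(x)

No. Nonlinear (e^y is nonlinear in y)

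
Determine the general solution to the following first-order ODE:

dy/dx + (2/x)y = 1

Using integrating factor method:

General solution: y = (1/3)x + Cx^(-2)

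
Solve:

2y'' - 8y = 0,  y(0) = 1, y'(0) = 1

General solution: y = C₁e^(2x) + C₂e^(-2x)
Applying ICs: C₁ = 3/4, C₂ = 1/4
Particular solution: y = (3/4)e^(2x) + (1/4)e^(-2x)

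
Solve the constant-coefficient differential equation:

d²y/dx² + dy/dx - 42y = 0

Characteristic equation: r² + r - 42 = 0
Roots: r = 6, -7 (distinct real)
General solution: y = C₁e^(6x) + C₂e^(-7x)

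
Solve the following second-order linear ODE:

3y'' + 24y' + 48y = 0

Characteristic equation: 3r² + 24r + 48 = 0
Divide by 3: r² + 8r + 16 = 0
Factored: (r + 4)² = 0
Repeated root: r = -4
General solution: y = (C₁ + C₂x)e^(-4x)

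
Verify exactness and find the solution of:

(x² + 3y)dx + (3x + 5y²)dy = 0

Verify exactness: ∂M/∂y = ∂N/∂x ✓
Find F(x,y) such that ∂F/∂x = M, ∂F/∂y = N
Solution: x³/3 + 3xy + 5y³/3 = C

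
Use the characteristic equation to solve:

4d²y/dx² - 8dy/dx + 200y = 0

Characteristic equation: 4r² - 8r + 200 = 0
Divide by 4: r² - 2r + 50 = 0
Roots: r = 1 ± 7i (complex conjugates)
General solution: y = e^x(C₁cos(7x) + C₂sin(7x))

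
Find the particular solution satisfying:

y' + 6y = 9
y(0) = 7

General solution: y = 3/2 + Ce^(-6x)
Applying y(0) = 7: C = 7 - 3/2 = 11/2
Particular solution: y = 3/2 + (11/2)e^(-6x)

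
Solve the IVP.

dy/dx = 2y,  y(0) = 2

General solution: y = Ce^(2x)
Applying IC y(0) = 2:
Particular solution: y = 2e^(2x)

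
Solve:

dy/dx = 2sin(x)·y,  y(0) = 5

General solution: y = Ce^(-2cos(x))
Applying IC y(0) = 5:
Particular solution: y = 5e^(2(1-cos(x)))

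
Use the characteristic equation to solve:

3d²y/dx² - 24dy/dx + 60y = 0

Characteristic equation: 3r² - 24r + 60 = 0
Divide by 3: r² - 8r + 20 = 0
Roots: r = 4 ± 2i (complex conjugates)
General solution: y = e^(4x)(C₁cos(2x) + C₂sin(2x))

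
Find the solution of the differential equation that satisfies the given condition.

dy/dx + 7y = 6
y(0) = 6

General solution: y = 6/7 + Ce^(-7x)
Applying y(0) = 6: C = 6 - 6/7 = 36/7
Particular solution: y = 6/7 + (36/7)e^(-7x)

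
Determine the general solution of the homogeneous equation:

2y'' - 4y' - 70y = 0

Characteristic equation: 2r² - 4r - 70 = 0
Divide by 2: r² - 2r - 35 = 0
Roots: r = 7, -5 (distinct real)
General solution: y = C₁e^(7x) + C₂e^(-5x)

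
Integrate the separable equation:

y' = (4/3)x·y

Separating variables and integrating:
ln|y| = 2x^2/3 + C

General solution: y = Ce^(2x^2/3)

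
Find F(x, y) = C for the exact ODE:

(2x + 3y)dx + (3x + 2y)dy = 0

Verify exactness: ∂M/∂y = ∂N/∂x ✓
Find F(x,y) such that ∂F/∂x = M, ∂F/∂y = N
Solution: x² + 3xy + y² = C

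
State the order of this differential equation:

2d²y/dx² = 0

The order is 2 (highest derivative is of order 2).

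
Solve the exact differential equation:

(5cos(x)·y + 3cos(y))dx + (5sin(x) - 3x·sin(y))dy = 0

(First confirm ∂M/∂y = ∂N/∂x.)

Verify exactness: ∂M/∂y = ∂N/∂x ✓
Find F(x,y) such that ∂F/∂x = M, ∂F/∂y = N
Solution: 5sin(x)·y + 3x·cos(y) = C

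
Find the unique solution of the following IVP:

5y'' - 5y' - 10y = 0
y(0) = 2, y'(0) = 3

General solution: y = C₁e^(2x) + C₂e^(-x)
Applying ICs: C₁ = 5/3, C₂ = 1/3
Particular solution: y = (5/3)e^(2x) + (1/3)e^(-x)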